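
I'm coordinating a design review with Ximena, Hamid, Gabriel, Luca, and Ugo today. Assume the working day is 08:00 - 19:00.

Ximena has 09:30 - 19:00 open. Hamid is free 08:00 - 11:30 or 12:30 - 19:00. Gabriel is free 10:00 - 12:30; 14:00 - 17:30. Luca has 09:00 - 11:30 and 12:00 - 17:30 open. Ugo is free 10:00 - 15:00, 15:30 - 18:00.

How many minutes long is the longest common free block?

Ximena ∩ Hamid: 09:30-11:30, 12:30-19:00.
Ximena ∩ Hamid ∩ Gabriel: 10:00-11:30, 14:00-17:30.
Ximena ∩ Hamid ∩ Gabriel ∩ Luca: 10:00-11:30, 14:00-17:30.
Ximena ∩ Hamid ∩ Gabriel ∩ Luca ∩ Ugo: 10:00-11:30, 14:00-15:00, 15:30-17:30.
So the common availability across everyone is 10:00-11:30, 14:00-15:00, 15:30-17:30.
The longest is 15:30-17:30 at 120 minutes.

120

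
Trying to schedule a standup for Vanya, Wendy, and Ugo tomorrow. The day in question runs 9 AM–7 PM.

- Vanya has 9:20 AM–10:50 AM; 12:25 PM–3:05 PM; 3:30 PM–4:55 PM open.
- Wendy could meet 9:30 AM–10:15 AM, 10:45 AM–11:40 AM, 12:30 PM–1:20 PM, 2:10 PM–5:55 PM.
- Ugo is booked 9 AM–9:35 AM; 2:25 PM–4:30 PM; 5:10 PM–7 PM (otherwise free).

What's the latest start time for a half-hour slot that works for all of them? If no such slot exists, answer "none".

Vanya free: 09:20-10:50, 12:25-15:05, 15:30-16:55.
Wendy free: 09:30-10:15, 10:45-11:40, 12:30-13:20, 14:10-17:55.
Ugo free: 09:35-14:25, 16:30-17:10 (invert busy blocks within the working day).
Vanya ∩ Wendy: 09:30-10:15, 10:45-10:50, 12:30-13:20, 14:10-15:05, 15:30-16:55.
Vanya ∩ Wendy ∩ Ugo: 09:35-10:15, 10:45-10:50, 12:30-13:20, 14:10-14:25, 16:30-16:55.
So the common availability across everyone is 09:35-10:15, 10:45-10:50, 12:30-13:20, 14:10-14:25, 16:30-16:55.
The last common window of at least 30 minutes is 12:30-13:20; a 30-minute meeting can start as late as 12:50 and still end by 13:20.

12:50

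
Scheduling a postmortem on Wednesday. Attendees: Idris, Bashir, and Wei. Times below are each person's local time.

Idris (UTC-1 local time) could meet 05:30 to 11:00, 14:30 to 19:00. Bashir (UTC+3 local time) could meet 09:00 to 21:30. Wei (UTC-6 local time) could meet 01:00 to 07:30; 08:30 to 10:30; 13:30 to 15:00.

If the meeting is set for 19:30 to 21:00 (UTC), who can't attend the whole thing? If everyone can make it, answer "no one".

Bashir, Idris

Idris in UTC: 06:30-12:00, 15:30-20:00 (add 1h to convert from UTC-1).
Bashir in UTC: 06:00-18:30 (subtract 3h to convert from UTC+3).
Wei in UTC: 07:00-13:30, 14:30-16:30, 19:30-21:00 (add 6h to convert from UTC-6).
Idris: not fully free for 19:30-21:00. Bashir: not fully free for 19:30-21:00. Wei: free for 19:30-21:00.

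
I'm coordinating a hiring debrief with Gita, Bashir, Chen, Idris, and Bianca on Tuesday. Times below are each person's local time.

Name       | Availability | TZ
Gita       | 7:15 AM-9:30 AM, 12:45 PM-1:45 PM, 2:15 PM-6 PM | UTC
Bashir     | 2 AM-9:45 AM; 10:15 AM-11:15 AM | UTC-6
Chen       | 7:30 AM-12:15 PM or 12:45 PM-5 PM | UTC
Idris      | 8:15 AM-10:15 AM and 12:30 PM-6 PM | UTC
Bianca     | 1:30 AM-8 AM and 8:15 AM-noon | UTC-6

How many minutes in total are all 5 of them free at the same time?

Gita in UTC: 07:15-09:30, 12:45-13:45, 14:15-18:00.
Bashir in UTC: 08:00-15:45, 16:15-17:15 (add 6h to convert from UTC-6).
Chen in UTC: 07:30-12:15, 12:45-17:00.
Idris in UTC: 08:15-10:15, 12:30-18:00.
Bianca in UTC: 07:30-14:00, 14:15-18:00 (add 6h to convert from UTC-6).
Gita ∩ Bashir: 08:00-09:30, 12:45-13:45, 14:15-15:45, 16:15-17:15.
Gita ∩ Bashir ∩ Chen: 08:00-09:30, 12:45-13:45, 14:15-15:45, 16:15-17:00.
Gita ∩ Bashir ∩ Chen ∩ Idris: 08:15-09:30, 12:45-13:45, 14:15-15:45, 16:15-17:00.
Gita ∩ Bashir ∩ Chen ∩ Idris ∩ Bianca: 08:15-09:30, 12:45-13:45, 14:15-15:45, 16:15-17:00.
Those are the intersection windows.
Summing the common windows: 75 + 60 + 90 + 45 = 270 minutes.

270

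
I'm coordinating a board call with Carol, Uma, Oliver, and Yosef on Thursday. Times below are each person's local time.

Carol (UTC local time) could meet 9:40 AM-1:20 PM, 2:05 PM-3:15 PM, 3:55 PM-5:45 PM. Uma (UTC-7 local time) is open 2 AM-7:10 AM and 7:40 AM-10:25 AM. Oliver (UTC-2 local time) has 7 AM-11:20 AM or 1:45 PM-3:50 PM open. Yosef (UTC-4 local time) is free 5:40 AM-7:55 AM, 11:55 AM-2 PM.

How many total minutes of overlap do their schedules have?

225

Carol in UTC: 09:40-13:20, 14:05-15:15, 15:55-17:45.
Uma in UTC: 09:00-14:10, 14:40-17:25 (add 7h to convert from UTC-7).
Oliver in UTC: 09:00-13:20, 15:45-17:50 (add 2h to convert from UTC-2).
Yosef in UTC: 09:40-11:55, 15:55-18:00 (add 4h to convert from UTC-4).
Carol ∩ Uma: 09:40-13:20, 14:05-14:10, 14:40-15:15, 15:55-17:25.
Carol ∩ Uma ∩ Oliver: 09:40-13:20, 15:55-17:25.
Carol ∩ Uma ∩ Oliver ∩ Yosef: 09:40-11:55, 15:55-17:25.
Summing the common windows: 135 + 90 = 225 minutes.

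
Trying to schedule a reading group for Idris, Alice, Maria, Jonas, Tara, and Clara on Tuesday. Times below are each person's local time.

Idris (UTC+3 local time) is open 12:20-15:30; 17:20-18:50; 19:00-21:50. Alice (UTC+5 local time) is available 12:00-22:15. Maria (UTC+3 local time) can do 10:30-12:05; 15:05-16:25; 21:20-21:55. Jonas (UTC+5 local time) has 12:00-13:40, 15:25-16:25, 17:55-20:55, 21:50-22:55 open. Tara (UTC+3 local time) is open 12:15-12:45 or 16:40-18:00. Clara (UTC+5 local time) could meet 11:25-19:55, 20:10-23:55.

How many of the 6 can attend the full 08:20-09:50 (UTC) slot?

2

Idris in UTC: 09:20-12:30, 14:20-15:50, 16:00-18:50 (subtract 3h to convert from UTC+3).
Alice in UTC: 07:00-17:15 (subtract 5h to convert from UTC+5).
Maria in UTC: 07:30-09:05, 12:05-13:25, 18:20-18:55 (subtract 3h to convert from UTC+3).
Jonas in UTC: 07:00-08:40, 10:25-11:25, 12:55-15:55, 16:50-17:55 (subtract 5h to convert from UTC+5).
Tara in UTC: 09:15-09:45, 13:40-15:00 (subtract 3h to convert from UTC+3).
Clara in UTC: 06:25-14:55, 15:10-18:55 (subtract 5h to convert from UTC+5).
Alice and Clara can make the full 08:20-09:50 slot — that's 2.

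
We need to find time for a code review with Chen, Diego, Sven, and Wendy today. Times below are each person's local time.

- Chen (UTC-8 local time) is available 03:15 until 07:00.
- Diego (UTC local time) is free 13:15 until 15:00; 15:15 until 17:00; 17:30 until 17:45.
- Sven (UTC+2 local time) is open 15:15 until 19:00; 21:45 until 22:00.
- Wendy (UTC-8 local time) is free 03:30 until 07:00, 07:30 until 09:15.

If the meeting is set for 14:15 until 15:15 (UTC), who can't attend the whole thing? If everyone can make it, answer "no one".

Chen, Diego, Wendy

Chen in UTC: 11:15-15:00 (add 8h to convert from UTC-8).
Diego in UTC: 13:15-15:00, 15:15-17:00, 17:30-17:45.
Sven in UTC: 13:15-17:00, 19:45-20:00 (subtract 2h to convert from UTC+2).
Wendy in UTC: 11:30-15:00, 15:30-17:15 (add 8h to convert from UTC-8).
Chen: not fully free for 14:15-15:15. Diego: not fully free for 14:15-15:15. Sven: free for 14:15-15:15. Wendy: not fully free for 14:15-15:15.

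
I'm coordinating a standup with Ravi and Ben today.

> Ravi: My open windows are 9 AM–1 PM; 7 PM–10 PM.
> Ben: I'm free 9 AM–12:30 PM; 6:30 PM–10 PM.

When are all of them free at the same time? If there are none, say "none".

Ravi ∩ Ben: 09:00-12:30, 19:00-22:00.

09:00-12:30, 19:00-22:00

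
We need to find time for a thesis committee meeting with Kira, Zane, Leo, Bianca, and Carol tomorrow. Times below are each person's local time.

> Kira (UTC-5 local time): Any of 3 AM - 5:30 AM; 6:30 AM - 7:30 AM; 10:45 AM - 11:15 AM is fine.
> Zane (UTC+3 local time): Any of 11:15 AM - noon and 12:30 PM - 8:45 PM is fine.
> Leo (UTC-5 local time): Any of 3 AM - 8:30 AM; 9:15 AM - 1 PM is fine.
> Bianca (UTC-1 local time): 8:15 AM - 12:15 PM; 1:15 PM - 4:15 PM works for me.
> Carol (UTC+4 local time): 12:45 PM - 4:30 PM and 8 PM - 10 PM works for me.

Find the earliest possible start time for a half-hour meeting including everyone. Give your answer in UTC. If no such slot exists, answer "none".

Kira in UTC: 08:00-10:30, 11:30-12:30, 15:45-16:15 (add 5h to convert from UTC-5).
Zane in UTC: 08:15-09:00, 09:30-17:45 (subtract 3h to convert from UTC+3).
Leo in UTC: 08:00-13:30, 14:15-18:00 (add 5h to convert from UTC-5).
Bianca in UTC: 09:15-13:15, 14:15-17:15 (add 1h to convert from UTC-1).
Carol in UTC: 08:45-12:30, 16:00-18:00 (subtract 4h to convert from UTC+4).
Kira ∩ Zane: 08:15-09:00, 09:30-10:30, 11:30-12:30, 15:45-16:15.
Kira ∩ Zane ∩ Leo: 08:15-09:00, 09:30-10:30, 11:30-12:30, 15:45-16:15.
Kira ∩ Zane ∩ Leo ∩ Bianca: 09:30-10:30, 11:30-12:30, 15:45-16:15.
Kira ∩ Zane ∩ Leo ∩ Bianca ∩ Carol: 09:30-10:30, 11:30-12:30, 16:00-16:15.
The first common window of at least 30 minutes is 09:30-10:30, so the earliest start is 09:30.

09:30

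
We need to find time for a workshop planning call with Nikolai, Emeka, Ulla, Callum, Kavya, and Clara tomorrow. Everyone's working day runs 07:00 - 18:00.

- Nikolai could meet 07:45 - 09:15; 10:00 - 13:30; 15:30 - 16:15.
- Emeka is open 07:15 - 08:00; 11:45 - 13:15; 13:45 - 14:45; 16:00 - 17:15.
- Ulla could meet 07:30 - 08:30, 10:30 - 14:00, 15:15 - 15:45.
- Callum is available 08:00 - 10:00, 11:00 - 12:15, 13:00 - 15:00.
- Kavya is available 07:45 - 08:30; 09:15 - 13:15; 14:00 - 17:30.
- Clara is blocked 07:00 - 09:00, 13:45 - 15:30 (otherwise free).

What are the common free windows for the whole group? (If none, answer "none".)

11:45-12:15, 13:00-13:15

Nikolai free: 07:45-09:15, 10:00-13:30, 15:30-16:15.
Emeka free: 07:15-08:00, 11:45-13:15, 13:45-14:45, 16:00-17:15.
Ulla free: 07:30-08:30, 10:30-14:00, 15:15-15:45.
Callum free: 08:00-10:00, 11:00-12:15, 13:00-15:00.
Kavya free: 07:45-08:30, 09:15-13:15, 14:00-17:30.
Clara free: 09:00-13:45, 15:30-18:00 (invert busy blocks within the working day).
Nikolai ∩ Emeka: 07:45-08:00, 11:45-13:15, 16:00-16:15.
Nikolai ∩ Emeka ∩ Ulla: 07:45-08:00, 11:45-13:15.
Nikolai ∩ Emeka ∩ Ulla ∩ Callum: 11:45-12:15, 13:00-13:15.
Nikolai ∩ Emeka ∩ Ulla ∩ Callum ∩ Kavya: 11:45-12:15, 13:00-13:15.
Nikolai ∩ Emeka ∩ Ulla ∩ Callum ∩ Kavya ∩ Clara: 11:45-12:15, 13:00-13:15.
So the common availability across everyone is 11:45-12:15, 13:00-13:15.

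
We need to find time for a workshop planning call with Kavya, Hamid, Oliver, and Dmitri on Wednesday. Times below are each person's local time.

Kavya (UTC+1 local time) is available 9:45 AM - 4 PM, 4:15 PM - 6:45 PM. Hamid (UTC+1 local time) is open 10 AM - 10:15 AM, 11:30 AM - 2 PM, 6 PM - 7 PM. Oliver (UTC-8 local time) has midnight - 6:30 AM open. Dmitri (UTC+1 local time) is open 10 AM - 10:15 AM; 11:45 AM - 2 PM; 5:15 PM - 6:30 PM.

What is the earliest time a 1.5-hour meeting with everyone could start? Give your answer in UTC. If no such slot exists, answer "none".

Kavya in UTC: 08:45-15:00, 15:15-17:45 (subtract 1h to convert from UTC+1).
Hamid in UTC: 09:00-09:15, 10:30-13:00, 17:00-18:00 (subtract 1h to convert from UTC+1).
Oliver in UTC: 08:00-14:30 (add 8h to convert from UTC-8).
Dmitri in UTC: 09:00-09:15, 10:45-13:00, 16:15-17:30 (subtract 1h to convert from UTC+1).
Kavya ∩ Hamid: 09:00-09:15, 10:30-13:00, 17:00-17:45.
Kavya ∩ Hamid ∩ Oliver: 09:00-09:15, 10:30-13:00.
Kavya ∩ Hamid ∩ Oliver ∩ Dmitri: 09:00-09:15, 10:45-13:00.
The first common window of at least 90 minutes is 10:45-13:00, so the earliest start is 10:45.

10:45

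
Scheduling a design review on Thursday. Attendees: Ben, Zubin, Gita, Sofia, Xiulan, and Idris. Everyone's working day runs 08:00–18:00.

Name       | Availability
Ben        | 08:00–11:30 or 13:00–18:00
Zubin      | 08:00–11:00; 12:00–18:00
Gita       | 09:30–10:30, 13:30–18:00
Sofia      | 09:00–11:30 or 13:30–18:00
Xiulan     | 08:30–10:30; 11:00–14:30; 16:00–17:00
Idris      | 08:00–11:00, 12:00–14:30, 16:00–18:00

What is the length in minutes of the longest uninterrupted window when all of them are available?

60

Ben ∩ Zubin: 08:00-11:00, 13:00-18:00.
Ben ∩ Zubin ∩ Gita: 09:30-10:30, 13:30-18:00.
Ben ∩ Zubin ∩ Gita ∩ Sofia: 09:30-10:30, 13:30-18:00.
Ben ∩ Zubin ∩ Gita ∩ Sofia ∩ Xiulan: 09:30-10:30, 13:30-14:30, 16:00-17:00.
Ben ∩ Zubin ∩ Gita ∩ Sofia ∩ Xiulan ∩ Idris: 09:30-10:30, 13:30-14:30, 16:00-17:00.
The longest is 09:30-10:30 at 60 minutes.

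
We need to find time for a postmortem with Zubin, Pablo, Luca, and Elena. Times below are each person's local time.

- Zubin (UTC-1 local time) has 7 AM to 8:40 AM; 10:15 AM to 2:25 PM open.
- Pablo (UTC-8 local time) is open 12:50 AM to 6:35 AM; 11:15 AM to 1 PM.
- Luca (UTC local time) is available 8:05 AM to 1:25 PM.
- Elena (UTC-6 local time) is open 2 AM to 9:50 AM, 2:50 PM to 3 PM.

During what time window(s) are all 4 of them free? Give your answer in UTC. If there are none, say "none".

08:50-09:40, 11:15-13:25

Zubin in UTC: 08:00-09:40, 11:15-15:25 (add 1h to convert from UTC-1).
Pablo in UTC: 08:50-14:35, 19:15-21:00 (add 8h to convert from UTC-8).
Luca in UTC: 08:05-13:25.
Elena in UTC: 08:00-15:50, 20:50-21:00 (add 6h to convert from UTC-6).
Zubin ∩ Pablo: 08:50-09:40, 11:15-14:35.
Zubin ∩ Pablo ∩ Luca: 08:50-09:40, 11:15-13:25.
Zubin ∩ Pablo ∩ Luca ∩ Elena: 08:50-09:40, 11:15-13:25.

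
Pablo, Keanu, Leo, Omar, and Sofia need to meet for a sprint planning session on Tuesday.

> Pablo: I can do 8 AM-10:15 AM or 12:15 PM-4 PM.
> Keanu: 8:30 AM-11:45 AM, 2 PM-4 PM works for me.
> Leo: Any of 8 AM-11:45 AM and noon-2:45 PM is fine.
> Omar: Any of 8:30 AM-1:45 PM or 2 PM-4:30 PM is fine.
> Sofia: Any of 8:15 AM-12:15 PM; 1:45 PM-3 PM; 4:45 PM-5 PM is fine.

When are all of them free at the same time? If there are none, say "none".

08:30-10:15, 14:00-14:45

Pablo ∩ Keanu: 08:30-10:15, 14:00-16:00.
Pablo ∩ Keanu ∩ Leo: 08:30-10:15, 14:00-14:45.
Pablo ∩ Keanu ∩ Leo ∩ Omar: 08:30-10:15, 14:00-14:45.
Pablo ∩ Keanu ∩ Leo ∩ Omar ∩ Sofia: 08:30-10:15, 14:00-14:45.
Those are the intersection windows.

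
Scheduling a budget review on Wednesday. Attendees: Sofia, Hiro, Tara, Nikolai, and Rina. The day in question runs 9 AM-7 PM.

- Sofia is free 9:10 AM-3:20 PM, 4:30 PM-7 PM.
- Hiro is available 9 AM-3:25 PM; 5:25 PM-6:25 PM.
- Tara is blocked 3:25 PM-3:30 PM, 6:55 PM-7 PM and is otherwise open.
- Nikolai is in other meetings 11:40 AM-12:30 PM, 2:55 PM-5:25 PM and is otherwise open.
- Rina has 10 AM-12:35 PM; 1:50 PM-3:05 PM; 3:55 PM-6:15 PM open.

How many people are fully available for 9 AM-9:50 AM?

3

Sofia free: 09:10-15:20, 16:30-19:00.
Hiro free: 09:00-15:25, 17:25-18:25.
Tara free: 09:00-15:25, 15:30-18:55 (invert busy blocks within the working day).
Nikolai free: 09:00-11:40, 12:30-14:55, 17:25-19:00 (invert busy blocks within the working day).
Rina free: 10:00-12:35, 13:50-15:05, 15:55-18:15.
Hiro, Tara, and Nikolai can make the full 09:00-09:50 slot — that's 3.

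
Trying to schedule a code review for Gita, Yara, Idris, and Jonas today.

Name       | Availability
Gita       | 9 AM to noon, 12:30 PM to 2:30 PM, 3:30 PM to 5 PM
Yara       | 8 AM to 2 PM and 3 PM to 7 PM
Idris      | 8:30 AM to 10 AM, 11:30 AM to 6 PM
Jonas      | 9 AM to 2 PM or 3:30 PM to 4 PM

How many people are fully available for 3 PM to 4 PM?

2

Yara and Idris can make the full 15:00-16:00 slot — that's 2.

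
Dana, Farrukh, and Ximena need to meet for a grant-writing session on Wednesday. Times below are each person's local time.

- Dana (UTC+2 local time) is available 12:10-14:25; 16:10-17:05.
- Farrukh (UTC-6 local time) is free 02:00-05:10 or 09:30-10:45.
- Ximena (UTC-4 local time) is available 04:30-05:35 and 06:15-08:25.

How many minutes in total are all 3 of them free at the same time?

Dana in UTC: 10:10-12:25, 14:10-15:05 (subtract 2h to convert from UTC+2).
Farrukh in UTC: 08:00-11:10, 15:30-16:45 (add 6h to convert from UTC-6).
Ximena in UTC: 08:30-09:35, 10:15-12:25 (add 4h to convert from UTC-4).
Dana ∩ Farrukh: 10:10-11:10.
Dana ∩ Farrukh ∩ Ximena: 10:15-11:10.
That's a single block of 55 minutes.

55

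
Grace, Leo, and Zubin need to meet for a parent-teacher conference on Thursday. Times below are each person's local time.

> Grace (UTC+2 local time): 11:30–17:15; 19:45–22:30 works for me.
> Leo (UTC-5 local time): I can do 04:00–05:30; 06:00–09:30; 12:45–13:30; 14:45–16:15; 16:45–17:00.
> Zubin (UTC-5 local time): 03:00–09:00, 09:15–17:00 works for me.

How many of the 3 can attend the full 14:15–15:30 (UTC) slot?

Grace in UTC: 09:30-15:15, 17:45-20:30 (subtract 2h to convert from UTC+2).
Leo in UTC: 09:00-10:30, 11:00-14:30, 17:45-18:30, 19:45-21:15, 21:45-22:00 (add 5h to convert from UTC-5).
Zubin in UTC: 08:00-14:00, 14:15-22:00 (add 5h to convert from UTC-5).
Zubin can make the full 14:15-15:30 slot — that's 1.

1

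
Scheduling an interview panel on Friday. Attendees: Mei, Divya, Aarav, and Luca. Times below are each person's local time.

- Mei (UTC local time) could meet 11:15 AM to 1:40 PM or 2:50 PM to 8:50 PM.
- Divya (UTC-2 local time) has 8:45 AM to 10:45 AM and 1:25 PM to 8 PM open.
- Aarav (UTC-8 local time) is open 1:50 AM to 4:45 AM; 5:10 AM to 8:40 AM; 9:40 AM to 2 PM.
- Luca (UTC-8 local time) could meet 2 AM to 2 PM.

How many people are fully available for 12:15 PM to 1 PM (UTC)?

2

Mei in UTC: 11:15-13:40, 14:50-20:50.
Divya in UTC: 10:45-12:45, 15:25-22:00 (add 2h to convert from UTC-2).
Aarav in UTC: 09:50-12:45, 13:10-16:40, 17:40-22:00 (add 8h to convert from UTC-8).
Luca in UTC: 10:00-22:00 (add 8h to convert from UTC-8).
Mei and Luca can make the full 12:15-13:00 slot — that's 2.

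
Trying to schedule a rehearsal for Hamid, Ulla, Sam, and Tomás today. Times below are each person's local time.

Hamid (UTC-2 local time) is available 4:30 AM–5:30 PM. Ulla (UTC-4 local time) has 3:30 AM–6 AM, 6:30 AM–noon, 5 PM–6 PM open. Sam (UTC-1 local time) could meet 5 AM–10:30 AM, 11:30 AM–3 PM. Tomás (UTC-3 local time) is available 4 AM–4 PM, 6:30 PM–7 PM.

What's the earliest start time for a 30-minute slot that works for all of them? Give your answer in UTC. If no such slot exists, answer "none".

Hamid in UTC: 06:30-19:30 (add 2h to convert from UTC-2).
Ulla in UTC: 07:30-10:00, 10:30-16:00, 21:00-22:00 (add 4h to convert from UTC-4).
Sam in UTC: 06:00-11:30, 12:30-16:00 (add 1h to convert from UTC-1).
Tomás in UTC: 07:00-19:00, 21:30-22:00 (add 3h to convert from UTC-3).
Hamid ∩ Ulla: 07:30-10:00, 10:30-16:00.
Hamid ∩ Ulla ∩ Sam: 07:30-10:00, 10:30-11:30, 12:30-16:00.
Hamid ∩ Ulla ∩ Sam ∩ Tomás: 07:30-10:00, 10:30-11:30, 12:30-16:00.
The first common window of at least 30 minutes is 07:30-10:00, so the earliest start is 07:30.

07:30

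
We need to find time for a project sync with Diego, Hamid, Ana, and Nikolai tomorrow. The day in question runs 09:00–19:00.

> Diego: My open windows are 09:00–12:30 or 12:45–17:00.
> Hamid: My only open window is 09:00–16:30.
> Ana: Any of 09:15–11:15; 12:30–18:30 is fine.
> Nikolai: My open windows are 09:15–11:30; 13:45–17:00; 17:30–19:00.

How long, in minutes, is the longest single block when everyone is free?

Diego ∩ Hamid: 09:00-12:30, 12:45-16:30.
Diego ∩ Hamid ∩ Ana: 09:15-11:15, 12:45-16:30.
Diego ∩ Hamid ∩ Ana ∩ Nikolai: 09:15-11:15, 13:45-16:30.
The longest is 13:45-16:30 at 165 minutes.

165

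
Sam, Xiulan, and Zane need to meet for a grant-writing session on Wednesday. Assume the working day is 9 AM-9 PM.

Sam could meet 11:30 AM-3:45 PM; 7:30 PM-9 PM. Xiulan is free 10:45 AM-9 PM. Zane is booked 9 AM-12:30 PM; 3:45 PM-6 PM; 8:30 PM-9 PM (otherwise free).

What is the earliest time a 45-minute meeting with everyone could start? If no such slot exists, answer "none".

12:30

Sam free: 11:30-15:45, 19:30-21:00.
Xiulan free: 10:45-21:00.
Zane free: 12:30-15:45, 18:00-20:30 (invert busy blocks within the working day).
Sam ∩ Xiulan: 11:30-15:45, 19:30-21:00.
Sam ∩ Xiulan ∩ Zane: 12:30-15:45, 19:30-20:30.
The first common window of at least 45 minutes is 12:30-15:45, so the earliest start is 12:30.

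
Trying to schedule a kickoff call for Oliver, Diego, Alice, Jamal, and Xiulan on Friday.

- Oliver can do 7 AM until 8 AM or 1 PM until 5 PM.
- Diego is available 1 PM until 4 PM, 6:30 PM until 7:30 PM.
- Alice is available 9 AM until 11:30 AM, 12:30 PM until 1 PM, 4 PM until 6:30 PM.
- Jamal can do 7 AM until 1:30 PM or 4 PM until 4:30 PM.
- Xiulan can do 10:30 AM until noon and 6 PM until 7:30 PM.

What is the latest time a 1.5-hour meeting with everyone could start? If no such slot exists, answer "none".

Oliver ∩ Diego: 13:00-16:00.
Oliver ∩ Diego ∩ Alice: ∅.
Oliver ∩ Diego ∩ Alice ∩ Jamal: ∅.
Oliver ∩ Diego ∩ Alice ∩ Jamal ∩ Xiulan: ∅.
There is no time when everyone is free.
No common window is at least 90 minutes long.

none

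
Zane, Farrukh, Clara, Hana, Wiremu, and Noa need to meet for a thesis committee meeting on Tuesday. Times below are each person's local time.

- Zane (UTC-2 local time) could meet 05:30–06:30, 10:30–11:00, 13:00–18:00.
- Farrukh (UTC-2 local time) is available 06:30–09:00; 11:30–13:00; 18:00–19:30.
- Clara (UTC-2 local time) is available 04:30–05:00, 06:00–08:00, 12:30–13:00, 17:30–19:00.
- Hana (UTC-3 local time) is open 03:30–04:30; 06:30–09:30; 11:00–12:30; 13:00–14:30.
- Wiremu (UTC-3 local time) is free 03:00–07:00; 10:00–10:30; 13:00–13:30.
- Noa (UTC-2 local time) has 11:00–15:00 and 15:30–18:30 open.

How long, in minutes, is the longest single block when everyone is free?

Zane in UTC: 07:30-08:30, 12:30-13:00, 15:00-20:00 (add 2h to convert from UTC-2).
Farrukh in UTC: 08:30-11:00, 13:30-15:00, 20:00-21:30 (add 2h to convert from UTC-2).
Clara in UTC: 06:30-07:00, 08:00-10:00, 14:30-15:00, 19:30-21:00 (add 2h to convert from UTC-2).
Hana in UTC: 06:30-07:30, 09:30-12:30, 14:00-15:30, 16:00-17:30 (add 3h to convert from UTC-3).
Wiremu in UTC: 06:00-10:00, 13:00-13:30, 16:00-16:30 (add 3h to convert from UTC-3).
Noa in UTC: 13:00-17:00, 17:30-20:30 (add 2h to convert from UTC-2).
Zane ∩ Farrukh: ∅.
Zane ∩ Farrukh ∩ Clara: ∅.
Zane ∩ Farrukh ∩ Clara ∩ Hana: ∅.
Zane ∩ Farrukh ∩ Clara ∩ Hana ∩ Wiremu: ∅.
Zane ∩ Farrukh ∩ Clara ∩ Hana ∩ Wiremu ∩ Noa: ∅.
There is no time when everyone is free.
No common window exists, so the longest block is 0 minutes.

0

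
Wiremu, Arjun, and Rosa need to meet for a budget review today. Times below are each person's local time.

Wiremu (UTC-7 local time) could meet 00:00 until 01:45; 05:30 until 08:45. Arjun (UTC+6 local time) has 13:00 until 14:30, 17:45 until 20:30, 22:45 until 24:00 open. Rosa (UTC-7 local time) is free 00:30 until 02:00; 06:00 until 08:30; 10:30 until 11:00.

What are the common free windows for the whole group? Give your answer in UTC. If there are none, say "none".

07:30-08:30, 13:00-14:30

Wiremu in UTC: 07:00-08:45, 12:30-15:45 (add 7h to convert from UTC-7).
Arjun in UTC: 07:00-08:30, 11:45-14:30, 16:45-18:00 (subtract 6h to convert from UTC+6).
Rosa in UTC: 07:30-09:00, 13:00-15:30, 17:30-18:00 (add 7h to convert from UTC-7).
Wiremu ∩ Arjun: 07:00-08:30, 12:30-14:30.
Wiremu ∩ Arjun ∩ Rosa: 07:30-08:30, 13:00-14:30.
So the common availability across everyone is 07:30-08:30, 13:00-14:30.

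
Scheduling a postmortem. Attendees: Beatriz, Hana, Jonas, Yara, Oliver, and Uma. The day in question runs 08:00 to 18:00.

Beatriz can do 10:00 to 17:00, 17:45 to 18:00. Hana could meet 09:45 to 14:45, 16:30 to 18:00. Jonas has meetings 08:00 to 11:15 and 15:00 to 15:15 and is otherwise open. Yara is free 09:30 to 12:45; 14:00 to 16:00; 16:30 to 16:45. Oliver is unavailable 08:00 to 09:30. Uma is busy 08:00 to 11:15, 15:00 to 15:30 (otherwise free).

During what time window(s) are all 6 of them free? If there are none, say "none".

Beatriz free: 10:00-17:00, 17:45-18:00.
Hana free: 09:45-14:45, 16:30-18:00.
Jonas free: 11:15-15:00, 15:15-18:00 (invert busy blocks within the working day).
Yara free: 09:30-12:45, 14:00-16:00, 16:30-16:45.
Oliver free: 09:30-18:00 (invert busy blocks within the working day).
Uma free: 11:15-15:00, 15:30-18:00 (invert busy blocks within the working day).
Beatriz ∩ Hana: 10:00-14:45, 16:30-17:00, 17:45-18:00.
Beatriz ∩ Hana ∩ Jonas: 11:15-14:45, 16:30-17:00, 17:45-18:00.
Beatriz ∩ Hana ∩ Jonas ∩ Yara: 11:15-12:45, 14:00-14:45, 16:30-16:45.
Beatriz ∩ Hana ∩ Jonas ∩ Yara ∩ Oliver: 11:15-12:45, 14:00-14:45, 16:30-16:45.
Beatriz ∩ Hana ∩ Jonas ∩ Yara ∩ Oliver ∩ Uma: 11:15-12:45, 14:00-14:45, 16:30-16:45.

11:15-12:45, 14:00-14:45, 16:30-16:45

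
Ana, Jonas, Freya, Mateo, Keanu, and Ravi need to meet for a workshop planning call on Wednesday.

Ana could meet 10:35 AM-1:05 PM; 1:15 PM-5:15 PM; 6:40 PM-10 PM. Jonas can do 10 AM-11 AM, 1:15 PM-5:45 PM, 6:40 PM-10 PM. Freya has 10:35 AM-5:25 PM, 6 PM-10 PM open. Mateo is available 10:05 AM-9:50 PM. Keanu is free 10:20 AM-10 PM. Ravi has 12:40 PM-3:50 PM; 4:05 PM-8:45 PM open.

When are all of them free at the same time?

Ana ∩ Jonas: 10:35-11:00, 13:15-17:15, 18:40-22:00.
Ana ∩ Jonas ∩ Freya: 10:35-11:00, 13:15-17:15, 18:40-22:00.
Ana ∩ Jonas ∩ Freya ∩ Mateo: 10:35-11:00, 13:15-17:15, 18:40-21:50.
Ana ∩ Jonas ∩ Freya ∩ Mateo ∩ Keanu: 10:35-11:00, 13:15-17:15, 18:40-21:50.
Ana ∩ Jonas ∩ Freya ∩ Mateo ∩ Keanu ∩ Ravi: 13:15-15:50, 16:05-17:15, 18:40-20:45.

13:15-15:50, 16:05-17:15, 18:40-20:45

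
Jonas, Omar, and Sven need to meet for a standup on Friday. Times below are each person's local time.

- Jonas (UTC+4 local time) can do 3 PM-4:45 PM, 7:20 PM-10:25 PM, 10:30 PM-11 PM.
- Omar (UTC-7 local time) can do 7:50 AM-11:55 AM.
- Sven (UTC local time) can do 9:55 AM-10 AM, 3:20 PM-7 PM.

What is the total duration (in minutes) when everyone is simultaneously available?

Jonas in UTC: 11:00-12:45, 15:20-18:25, 18:30-19:00 (subtract 4h to convert from UTC+4).
Omar in UTC: 14:50-18:55 (add 7h to convert from UTC-7).
Sven in UTC: 09:55-10:00, 15:20-19:00.
Jonas ∩ Omar: 15:20-18:25, 18:30-18:55.
Jonas ∩ Omar ∩ Sven: 15:20-18:25, 18:30-18:55.
So the common availability across everyone is 15:20-18:25, 18:30-18:55.
Summing the common windows: 185 + 25 = 210 minutes.

210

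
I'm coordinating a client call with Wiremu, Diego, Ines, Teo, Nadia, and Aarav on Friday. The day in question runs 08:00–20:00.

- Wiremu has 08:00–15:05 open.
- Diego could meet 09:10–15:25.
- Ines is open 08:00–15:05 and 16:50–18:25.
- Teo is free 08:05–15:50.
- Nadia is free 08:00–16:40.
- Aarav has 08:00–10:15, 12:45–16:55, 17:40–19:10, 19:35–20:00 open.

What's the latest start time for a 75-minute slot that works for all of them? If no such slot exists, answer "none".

Wiremu ∩ Diego: 09:10-15:05.
Wiremu ∩ Diego ∩ Ines: 09:10-15:05.
Wiremu ∩ Diego ∩ Ines ∩ Teo: 09:10-15:05.
Wiremu ∩ Diego ∩ Ines ∩ Teo ∩ Nadia: 09:10-15:05.
Wiremu ∩ Diego ∩ Ines ∩ Teo ∩ Nadia ∩ Aarav: 09:10-10:15, 12:45-15:05.
The last common window of at least 75 minutes is 12:45-15:05; a 75-minute meeting can start as late as 13:50 and still end by 15:05.

13:50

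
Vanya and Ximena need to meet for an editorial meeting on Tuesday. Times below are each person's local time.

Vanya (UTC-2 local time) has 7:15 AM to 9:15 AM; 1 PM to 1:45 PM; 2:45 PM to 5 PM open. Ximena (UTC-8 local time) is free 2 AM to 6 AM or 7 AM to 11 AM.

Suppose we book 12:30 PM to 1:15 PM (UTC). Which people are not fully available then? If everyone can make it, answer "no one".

Vanya in UTC: 09:15-11:15, 15:00-15:45, 16:45-19:00 (add 2h to convert from UTC-2).
Ximena in UTC: 10:00-14:00, 15:00-19:00 (add 8h to convert from UTC-8).
Vanya: not fully free for 12:30-13:15. Ximena: free for 12:30-13:15.

Vanya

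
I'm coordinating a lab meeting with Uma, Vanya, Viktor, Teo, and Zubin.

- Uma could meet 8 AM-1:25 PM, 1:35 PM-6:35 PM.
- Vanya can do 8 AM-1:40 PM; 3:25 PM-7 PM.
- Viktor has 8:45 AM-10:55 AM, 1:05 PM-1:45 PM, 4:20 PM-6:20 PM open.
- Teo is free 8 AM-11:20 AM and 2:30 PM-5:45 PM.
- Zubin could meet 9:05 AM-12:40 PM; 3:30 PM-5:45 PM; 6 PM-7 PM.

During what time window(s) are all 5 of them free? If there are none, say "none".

Uma ∩ Vanya: 08:00-13:25, 13:35-13:40, 15:25-18:35.
Uma ∩ Vanya ∩ Viktor: 08:45-10:55, 13:05-13:25, 13:35-13:40, 16:20-18:20.
Uma ∩ Vanya ∩ Viktor ∩ Teo: 08:45-10:55, 16:20-17:45.
Uma ∩ Vanya ∩ Viktor ∩ Teo ∩ Zubin: 09:05-10:55, 16:20-17:45.
So the common availability across everyone is 09:05-10:55, 16:20-17:45.

09:05-10:55, 16:20-17:45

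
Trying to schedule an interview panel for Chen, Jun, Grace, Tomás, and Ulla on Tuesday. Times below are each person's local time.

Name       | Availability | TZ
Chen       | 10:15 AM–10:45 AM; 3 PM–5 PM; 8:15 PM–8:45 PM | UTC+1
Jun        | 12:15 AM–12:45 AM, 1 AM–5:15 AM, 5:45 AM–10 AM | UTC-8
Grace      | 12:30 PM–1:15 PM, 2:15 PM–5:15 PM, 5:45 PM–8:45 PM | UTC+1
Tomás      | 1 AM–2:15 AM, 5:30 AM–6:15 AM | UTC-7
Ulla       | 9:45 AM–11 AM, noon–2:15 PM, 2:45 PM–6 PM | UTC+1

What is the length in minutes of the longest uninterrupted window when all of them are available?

0

Chen in UTC: 09:15-09:45, 14:00-16:00, 19:15-19:45 (subtract 1h to convert from UTC+1).
Jun in UTC: 08:15-08:45, 09:00-13:15, 13:45-18:00 (add 8h to convert from UTC-8).
Grace in UTC: 11:30-12:15, 13:15-16:15, 16:45-19:45 (subtract 1h to convert from UTC+1).
Tomás in UTC: 08:00-09:15, 12:30-13:15 (add 7h to convert from UTC-7).
Ulla in UTC: 08:45-10:00, 11:00-13:15, 13:45-17:00 (subtract 1h to convert from UTC+1).
Chen ∩ Jun: 09:15-09:45, 14:00-16:00.
Chen ∩ Jun ∩ Grace: 14:00-16:00.
Chen ∩ Jun ∩ Grace ∩ Tomás: ∅.
Chen ∩ Jun ∩ Grace ∩ Tomás ∩ Ulla: ∅.
There is no time when everyone is free.
No common window exists, so the longest block is 0 minutes.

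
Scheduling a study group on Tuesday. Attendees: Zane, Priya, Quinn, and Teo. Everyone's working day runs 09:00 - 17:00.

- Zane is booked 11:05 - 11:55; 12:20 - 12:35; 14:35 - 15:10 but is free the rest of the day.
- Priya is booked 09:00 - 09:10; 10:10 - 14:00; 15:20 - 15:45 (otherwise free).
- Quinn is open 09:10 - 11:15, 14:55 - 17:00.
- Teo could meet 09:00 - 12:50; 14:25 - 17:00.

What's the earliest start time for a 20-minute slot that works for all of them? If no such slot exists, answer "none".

Zane free: 09:00-11:05, 11:55-12:20, 12:35-14:35, 15:10-17:00 (invert busy blocks within the working day).
Priya free: 09:10-10:10, 14:00-15:20, 15:45-17:00 (invert busy blocks within the working day).
Quinn free: 09:10-11:15, 14:55-17:00.
Teo free: 09:00-12:50, 14:25-17:00.
Zane ∩ Priya: 09:10-10:10, 14:00-14:35, 15:10-15:20, 15:45-17:00.
Zane ∩ Priya ∩ Quinn: 09:10-10:10, 15:10-15:20, 15:45-17:00.
Zane ∩ Priya ∩ Quinn ∩ Teo: 09:10-10:10, 15:10-15:20, 15:45-17:00.
The first common window of at least 20 minutes is 09:10-10:10, so the earliest start is 09:10.

09:10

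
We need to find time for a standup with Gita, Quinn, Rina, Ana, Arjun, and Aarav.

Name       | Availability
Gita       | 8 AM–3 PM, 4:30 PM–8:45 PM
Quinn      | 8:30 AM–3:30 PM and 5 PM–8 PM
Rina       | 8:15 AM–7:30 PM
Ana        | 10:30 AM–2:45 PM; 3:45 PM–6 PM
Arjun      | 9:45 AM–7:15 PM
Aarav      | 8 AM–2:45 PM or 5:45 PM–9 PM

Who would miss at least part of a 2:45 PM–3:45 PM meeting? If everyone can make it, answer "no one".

Gita: not fully free for 14:45-15:45. Quinn: not fully free for 14:45-15:45. Rina: free for 14:45-15:45. Ana: not fully free for 14:45-15:45. Arjun: free for 14:45-15:45. Aarav: not fully free for 14:45-15:45.

Aarav, Ana, Gita, Quinn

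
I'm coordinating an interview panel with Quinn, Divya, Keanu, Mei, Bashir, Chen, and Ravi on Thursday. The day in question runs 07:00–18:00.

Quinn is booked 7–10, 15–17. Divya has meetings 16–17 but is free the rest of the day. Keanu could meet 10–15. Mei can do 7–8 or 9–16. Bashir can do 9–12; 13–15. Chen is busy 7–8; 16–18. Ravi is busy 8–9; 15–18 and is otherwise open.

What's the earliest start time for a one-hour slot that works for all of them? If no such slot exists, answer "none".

10:00

Quinn free: 10:00-15:00, 17:00-18:00 (invert busy blocks within the working day).
Divya free: 07:00-16:00, 17:00-18:00 (invert busy blocks within the working day).
Keanu free: 10:00-15:00.
Mei free: 07:00-08:00, 09:00-16:00.
Bashir free: 09:00-12:00, 13:00-15:00.
Chen free: 08:00-16:00 (invert busy blocks within the working day).
Ravi free: 07:00-08:00, 09:00-15:00 (invert busy blocks within the working day).
Quinn ∩ Divya: 10:00-15:00, 17:00-18:00.
Quinn ∩ Divya ∩ Keanu: 10:00-15:00.
Quinn ∩ Divya ∩ Keanu ∩ Mei: 10:00-15:00.
Quinn ∩ Divya ∩ Keanu ∩ Mei ∩ Bashir: 10:00-12:00, 13:00-15:00.
Quinn ∩ Divya ∩ Keanu ∩ Mei ∩ Bashir ∩ Chen: 10:00-12:00, 13:00-15:00.
Quinn ∩ Divya ∩ Keanu ∩ Mei ∩ Bashir ∩ Chen ∩ Ravi: 10:00-12:00, 13:00-15:00.
Those are the intersection windows.
The first common window of at least 60 minutes is 10:00-12:00, so the earliest start is 10:00.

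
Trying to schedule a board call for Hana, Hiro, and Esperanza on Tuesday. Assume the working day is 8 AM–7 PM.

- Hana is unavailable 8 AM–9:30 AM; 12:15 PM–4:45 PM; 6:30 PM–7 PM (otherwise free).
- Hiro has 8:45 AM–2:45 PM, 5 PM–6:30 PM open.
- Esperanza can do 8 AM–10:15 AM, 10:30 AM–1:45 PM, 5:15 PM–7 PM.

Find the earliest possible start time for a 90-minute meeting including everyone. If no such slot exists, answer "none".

Hana free: 09:30-12:15, 16:45-18:30 (invert busy blocks within the working day).
Hiro free: 08:45-14:45, 17:00-18:30.
Esperanza free: 08:00-10:15, 10:30-13:45, 17:15-19:00.
Hana ∩ Hiro: 09:30-12:15, 17:00-18:30.
Hana ∩ Hiro ∩ Esperanza: 09:30-10:15, 10:30-12:15, 17:15-18:30.
So the common availability across everyone is 09:30-10:15, 10:30-12:15, 17:15-18:30.
The first common window of at least 90 minutes is 10:30-12:15, so the earliest start is 10:30.

10:30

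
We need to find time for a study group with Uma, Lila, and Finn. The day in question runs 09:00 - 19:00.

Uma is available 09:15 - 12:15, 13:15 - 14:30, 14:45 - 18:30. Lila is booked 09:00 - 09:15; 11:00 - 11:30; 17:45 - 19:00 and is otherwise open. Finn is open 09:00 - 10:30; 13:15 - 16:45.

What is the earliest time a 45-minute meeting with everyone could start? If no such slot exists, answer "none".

Uma free: 09:15-12:15, 13:15-14:30, 14:45-18:30.
Lila free: 09:15-11:00, 11:30-17:45 (invert busy blocks within the working day).
Finn free: 09:00-10:30, 13:15-16:45.
Uma ∩ Lila: 09:15-11:00, 11:30-12:15, 13:15-14:30, 14:45-17:45.
Uma ∩ Lila ∩ Finn: 09:15-10:30, 13:15-14:30, 14:45-16:45.
The first common window of at least 45 minutes is 09:15-10:30, so the earliest start is 09:15.

09:15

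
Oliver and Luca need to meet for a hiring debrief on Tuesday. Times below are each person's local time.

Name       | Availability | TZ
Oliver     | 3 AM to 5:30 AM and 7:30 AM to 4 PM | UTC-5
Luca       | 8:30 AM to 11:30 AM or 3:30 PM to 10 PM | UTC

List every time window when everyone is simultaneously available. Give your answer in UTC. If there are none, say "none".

Oliver in UTC: 08:00-10:30, 12:30-21:00 (add 5h to convert from UTC-5).
Luca in UTC: 08:30-11:30, 15:30-22:00.
Oliver ∩ Luca: 08:30-10:30, 15:30-21:00.
Those are the intersection windows.

08:30-10:30, 15:30-21:00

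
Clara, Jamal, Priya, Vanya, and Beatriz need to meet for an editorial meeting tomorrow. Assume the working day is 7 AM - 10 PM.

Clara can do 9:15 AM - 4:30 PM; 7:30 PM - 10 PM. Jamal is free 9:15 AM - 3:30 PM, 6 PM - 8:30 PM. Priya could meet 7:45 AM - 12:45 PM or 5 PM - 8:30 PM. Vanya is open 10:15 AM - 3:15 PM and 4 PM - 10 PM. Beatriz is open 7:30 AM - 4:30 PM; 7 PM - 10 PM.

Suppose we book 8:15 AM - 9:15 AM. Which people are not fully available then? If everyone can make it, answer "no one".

Clara, Jamal, Vanya

Clara: not fully free for 08:15-09:15. Jamal: not fully free for 08:15-09:15. Priya: free for 08:15-09:15. Vanya: not fully free for 08:15-09:15. Beatriz: free for 08:15-09:15.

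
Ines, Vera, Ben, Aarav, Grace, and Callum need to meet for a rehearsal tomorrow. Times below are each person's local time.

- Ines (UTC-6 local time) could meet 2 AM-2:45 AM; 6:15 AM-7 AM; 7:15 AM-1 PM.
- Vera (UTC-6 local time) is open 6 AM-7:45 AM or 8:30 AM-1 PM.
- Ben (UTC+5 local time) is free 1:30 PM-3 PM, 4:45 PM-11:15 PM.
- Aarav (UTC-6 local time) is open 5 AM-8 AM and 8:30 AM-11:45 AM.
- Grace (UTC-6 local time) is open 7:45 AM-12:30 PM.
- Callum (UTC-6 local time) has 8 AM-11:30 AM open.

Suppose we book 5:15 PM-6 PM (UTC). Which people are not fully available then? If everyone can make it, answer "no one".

Ines in UTC: 08:00-08:45, 12:15-13:00, 13:15-19:00 (add 6h to convert from UTC-6).
Vera in UTC: 12:00-13:45, 14:30-19:00 (add 6h to convert from UTC-6).
Ben in UTC: 08:30-10:00, 11:45-18:15 (subtract 5h to convert from UTC+5).
Aarav in UTC: 11:00-14:00, 14:30-17:45 (add 6h to convert from UTC-6).
Grace in UTC: 13:45-18:30 (add 6h to convert from UTC-6).
Callum in UTC: 14:00-17:30 (add 6h to convert from UTC-6).
Ines: free for 17:15-18:00. Vera: free for 17:15-18:00. Ben: free for 17:15-18:00. Aarav: not fully free for 17:15-18:00. Grace: free for 17:15-18:00. Callum: not fully free for 17:15-18:00.

Aarav, Callum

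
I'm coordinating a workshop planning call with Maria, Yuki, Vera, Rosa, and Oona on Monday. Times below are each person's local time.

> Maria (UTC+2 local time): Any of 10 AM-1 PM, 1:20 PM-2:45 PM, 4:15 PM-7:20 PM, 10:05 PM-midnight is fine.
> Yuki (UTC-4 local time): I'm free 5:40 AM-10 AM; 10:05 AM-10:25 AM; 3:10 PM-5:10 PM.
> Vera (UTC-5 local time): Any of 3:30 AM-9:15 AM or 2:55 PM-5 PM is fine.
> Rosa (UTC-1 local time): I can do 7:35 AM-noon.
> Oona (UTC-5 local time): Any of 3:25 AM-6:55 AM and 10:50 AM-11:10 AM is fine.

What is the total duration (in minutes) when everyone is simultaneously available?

115

Maria in UTC: 08:00-11:00, 11:20-12:45, 14:15-17:20, 20:05-22:00 (subtract 2h to convert from UTC+2).
Yuki in UTC: 09:40-14:00, 14:05-14:25, 19:10-21:10 (add 4h to convert from UTC-4).
Vera in UTC: 08:30-14:15, 19:55-22:00 (add 5h to convert from UTC-5).
Rosa in UTC: 08:35-13:00 (add 1h to convert from UTC-1).
Oona in UTC: 08:25-11:55, 15:50-16:10 (add 5h to convert from UTC-5).
Maria ∩ Yuki: 09:40-11:00, 11:20-12:45, 14:15-14:25, 20:05-21:10.
Maria ∩ Yuki ∩ Vera: 09:40-11:00, 11:20-12:45, 20:05-21:10.
Maria ∩ Yuki ∩ Vera ∩ Rosa: 09:40-11:00, 11:20-12:45.
Maria ∩ Yuki ∩ Vera ∩ Rosa ∩ Oona: 09:40-11:00, 11:20-11:55.
Summing the common windows: 80 + 35 = 115 minutes.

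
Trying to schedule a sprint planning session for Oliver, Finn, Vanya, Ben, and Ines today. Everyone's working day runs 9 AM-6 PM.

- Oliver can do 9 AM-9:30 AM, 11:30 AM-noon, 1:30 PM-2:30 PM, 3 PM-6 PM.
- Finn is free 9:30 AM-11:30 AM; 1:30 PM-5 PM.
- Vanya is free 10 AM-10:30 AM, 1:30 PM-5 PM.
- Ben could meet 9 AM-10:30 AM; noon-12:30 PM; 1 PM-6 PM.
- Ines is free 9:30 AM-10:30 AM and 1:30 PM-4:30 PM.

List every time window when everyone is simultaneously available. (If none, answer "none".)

13:30-14:30, 15:00-16:30

Oliver ∩ Finn: 13:30-14:30, 15:00-17:00.
Oliver ∩ Finn ∩ Vanya: 13:30-14:30, 15:00-17:00.
Oliver ∩ Finn ∩ Vanya ∩ Ben: 13:30-14:30, 15:00-17:00.
Oliver ∩ Finn ∩ Vanya ∩ Ben ∩ Ines: 13:30-14:30, 15:00-16:30.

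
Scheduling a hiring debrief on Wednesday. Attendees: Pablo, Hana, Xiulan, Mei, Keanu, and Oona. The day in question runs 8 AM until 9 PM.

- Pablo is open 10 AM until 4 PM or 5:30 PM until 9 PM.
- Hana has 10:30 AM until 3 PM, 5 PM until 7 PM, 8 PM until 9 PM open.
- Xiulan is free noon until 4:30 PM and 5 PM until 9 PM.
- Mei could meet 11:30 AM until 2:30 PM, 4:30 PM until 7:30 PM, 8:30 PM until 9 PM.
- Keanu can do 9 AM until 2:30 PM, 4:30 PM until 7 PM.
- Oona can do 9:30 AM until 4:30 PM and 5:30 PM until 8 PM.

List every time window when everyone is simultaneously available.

12:00-14:30, 17:30-19:00

Pablo ∩ Hana: 10:30-15:00, 17:30-19:00, 20:00-21:00.
Pablo ∩ Hana ∩ Xiulan: 12:00-15:00, 17:30-19:00, 20:00-21:00.
Pablo ∩ Hana ∩ Xiulan ∩ Mei: 12:00-14:30, 17:30-19:00, 20:30-21:00.
Pablo ∩ Hana ∩ Xiulan ∩ Mei ∩ Keanu: 12:00-14:30, 17:30-19:00.
Pablo ∩ Hana ∩ Xiulan ∩ Mei ∩ Keanu ∩ Oona: 12:00-14:30, 17:30-19:00.
So the common availability across everyone is 12:00-14:30, 17:30-19:00.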